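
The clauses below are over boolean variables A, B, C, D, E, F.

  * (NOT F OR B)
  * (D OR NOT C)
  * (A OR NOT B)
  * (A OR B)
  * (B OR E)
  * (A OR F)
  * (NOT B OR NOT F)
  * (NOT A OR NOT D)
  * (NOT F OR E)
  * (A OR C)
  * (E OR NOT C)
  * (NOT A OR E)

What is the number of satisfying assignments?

2

Satisfying assignments:
  A=T B=F C=F D=F E=T F=F
  A=T B=T C=F D=F E=T F=F
That's 2 in total.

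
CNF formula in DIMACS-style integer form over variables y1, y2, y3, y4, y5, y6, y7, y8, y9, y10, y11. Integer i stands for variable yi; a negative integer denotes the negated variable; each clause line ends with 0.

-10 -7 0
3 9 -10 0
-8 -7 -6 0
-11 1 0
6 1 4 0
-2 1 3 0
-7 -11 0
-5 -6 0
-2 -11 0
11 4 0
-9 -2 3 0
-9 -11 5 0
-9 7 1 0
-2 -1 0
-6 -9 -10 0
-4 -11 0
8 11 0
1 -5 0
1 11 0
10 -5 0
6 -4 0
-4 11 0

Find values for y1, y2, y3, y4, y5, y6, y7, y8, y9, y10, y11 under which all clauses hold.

y1=T, y2=F, y3=T, y4=F, y5=T, y6=F, y7=F, y8=F, y9=F, y10=T, y11=T

Check each clause:
  1. {¬y7, ¬y10} — ¬y7 is true.
  2. {y3, y9, ¬y10} — y3 is true.
  3. {¬y7, ¬y8, ¬y6} — ¬y8 is true.
  4. {¬y11, y1} — y1 is true.
  5. {y1, y4, y6} — y1 is true.
  6. {¬y2, y3, y1} — y1 is true.
  7. {¬y11, ¬y7} — ¬y7 is true.
  8. {¬y6, ¬y5} — ¬y6 is true.
  9. {¬y2, ¬y11} — ¬y2 is true.
  10. {y11, y4} — y11 is true.
  11. {y3, ¬y2, ¬y9} — y3 is true.
  12. {y5, ¬y9, ¬y11} — y5 is true.
  13. {y1, y7, ¬y9} — y1 is true.
  14. {¬y1, ¬y2} — ¬y2 is true.
  15. {¬y6, ¬y10, ¬y9} — ¬y6 is true.
  16. {¬y4, ¬y11} — ¬y4 is true.
  17. {y8, y11} — y11 is true.
  18. {y1, ¬y5} — y1 is true.
  19. {y11, y1} — y1 is true.
  20. {¬y5, y10} — y10 is true.
  21. {y6, ¬y4} — ¬y4 is true.
  22. {¬y4, y11} — y11 is true.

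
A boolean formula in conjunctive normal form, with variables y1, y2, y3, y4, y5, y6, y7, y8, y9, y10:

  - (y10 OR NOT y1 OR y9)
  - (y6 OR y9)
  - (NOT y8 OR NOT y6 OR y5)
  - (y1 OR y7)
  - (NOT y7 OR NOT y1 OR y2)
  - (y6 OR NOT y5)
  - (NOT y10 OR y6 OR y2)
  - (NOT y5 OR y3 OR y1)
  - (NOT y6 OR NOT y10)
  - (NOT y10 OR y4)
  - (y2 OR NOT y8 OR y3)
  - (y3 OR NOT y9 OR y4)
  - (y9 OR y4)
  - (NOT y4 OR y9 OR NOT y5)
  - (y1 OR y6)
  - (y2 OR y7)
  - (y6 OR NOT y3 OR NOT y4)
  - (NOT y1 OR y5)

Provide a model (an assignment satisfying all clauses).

y1=False, y2=False, y3=True, y4=True, y5=False, y6=True, y7=True, y8=False, y9=True, y10=False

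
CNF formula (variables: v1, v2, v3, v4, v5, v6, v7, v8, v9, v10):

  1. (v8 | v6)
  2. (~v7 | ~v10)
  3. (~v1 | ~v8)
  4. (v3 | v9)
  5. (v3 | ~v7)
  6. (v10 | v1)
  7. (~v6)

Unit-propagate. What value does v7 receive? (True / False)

False

(~v6) is a unit clause: v6 = False.
(v8 | v6): since v6 = False, the clause reduces to (v8). v8 = True.
(~v1 | ~v8) with v8 = True leaves only ~v1, so v1 = False.
(v10 | v1) with v1 = False leaves only v10, so v10 = True.
(~v7 | ~v10): since v10 = True, the clause reduces to (~v7). v7 = False.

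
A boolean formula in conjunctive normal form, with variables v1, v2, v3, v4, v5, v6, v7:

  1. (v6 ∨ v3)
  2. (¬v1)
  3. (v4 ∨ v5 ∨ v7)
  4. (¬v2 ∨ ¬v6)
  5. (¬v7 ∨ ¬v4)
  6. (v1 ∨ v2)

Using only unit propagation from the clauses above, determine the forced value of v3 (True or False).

(¬v1) stands alone — v1 = False.
(v1 ∨ v2) with v1 = False leaves only v2, so v2 = True.
(¬v6 ∨ ¬v2) with v2 = True leaves only ¬v6, so v6 = False.
In (v3 ∨ v6), v6 is now false; v3 must hold, so v3 = True.

True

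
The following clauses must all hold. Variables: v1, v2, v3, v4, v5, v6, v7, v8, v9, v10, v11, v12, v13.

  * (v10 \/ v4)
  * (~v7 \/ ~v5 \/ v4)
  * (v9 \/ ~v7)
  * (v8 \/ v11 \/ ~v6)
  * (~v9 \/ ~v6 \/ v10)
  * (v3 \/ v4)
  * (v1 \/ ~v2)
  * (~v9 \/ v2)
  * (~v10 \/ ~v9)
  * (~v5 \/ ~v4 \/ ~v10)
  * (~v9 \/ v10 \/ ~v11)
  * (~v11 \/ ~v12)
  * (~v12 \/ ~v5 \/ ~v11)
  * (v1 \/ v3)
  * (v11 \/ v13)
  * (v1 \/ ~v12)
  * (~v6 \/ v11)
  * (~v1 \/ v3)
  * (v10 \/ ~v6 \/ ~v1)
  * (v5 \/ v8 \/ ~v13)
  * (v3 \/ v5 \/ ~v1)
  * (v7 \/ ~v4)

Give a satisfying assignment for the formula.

v1=True, v2=False, v3=True, v4=False, v5=True, v6=False, v7=False, v8=True, v9=False, v10=True, v11=True, v12=False, v13=True

Check each clause:
  1. (v10 \/ v4) — v10 is true.
  2. (v4 \/ ~v7 \/ ~v5) — ~v7 is true.
  3. (~v7 \/ v9) — ~v7 is true.
  4. (~v6 \/ v8 \/ v11) — v8 is true.
  5. (~v6 \/ ~v9 \/ v10) — v10 is true.
  6. (v4 \/ v3) — v3 is true.
  7. (v1 \/ ~v2) — v1 is true.
  8. (~v9 \/ v2) — ~v9 is true.
  9. (~v9 \/ ~v10) — ~v9 is true.
  10. (~v10 \/ ~v5 \/ ~v4) — ~v4 is true.
  11. (v10 \/ ~v11 \/ ~v9) — v10 is true.
  12. (~v11 \/ ~v12) — ~v12 is true.
  13. (~v5 \/ ~v11 \/ ~v12) — ~v12 is true.
  14. (v1 \/ v3) — v1 is true.
  15. (v11 \/ v13) — v11 is true.
  16. (v1 \/ ~v12) — v1 is true.
  17. (v11 \/ ~v6) — ~v6 is true.
  18. (v3 \/ ~v1) — v3 is true.
  19. (v10 \/ ~v6 \/ ~v1) — ~v6 is true.
  20. (~v13 \/ v8 \/ v5) — v8 is true.
  21. (v3 \/ v5 \/ ~v1) — v3 is true.
  22. (v7 \/ ~v4) — ~v4 is true.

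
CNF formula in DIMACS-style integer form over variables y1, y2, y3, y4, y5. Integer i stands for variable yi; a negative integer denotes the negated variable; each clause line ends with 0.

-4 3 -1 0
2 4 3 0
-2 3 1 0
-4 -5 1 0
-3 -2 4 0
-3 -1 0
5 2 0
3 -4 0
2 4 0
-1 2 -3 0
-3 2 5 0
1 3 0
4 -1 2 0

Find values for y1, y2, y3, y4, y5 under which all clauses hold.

y1=True, y2=True, y3=False, y4=False, y5=True

Try y1 = True.
  then y3 is forced to False.
  then y4 is forced to False.
  then y2 is forced to True.
y5 is now unconstrained; take y5 = True.
Every clause has at least one true literal under this assignment.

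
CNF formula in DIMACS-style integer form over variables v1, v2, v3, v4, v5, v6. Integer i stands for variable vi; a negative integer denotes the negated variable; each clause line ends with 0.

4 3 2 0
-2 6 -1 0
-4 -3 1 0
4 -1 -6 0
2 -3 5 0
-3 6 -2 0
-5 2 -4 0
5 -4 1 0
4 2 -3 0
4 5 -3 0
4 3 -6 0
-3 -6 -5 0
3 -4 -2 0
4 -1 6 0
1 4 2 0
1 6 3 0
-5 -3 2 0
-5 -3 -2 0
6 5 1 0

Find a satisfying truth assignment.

Branch on v1: take v1 = True.
Set v2 = True and propagate.
  then v6 is forced to True.
  then v4 is forced to True.
  then v3 is forced to True.
  then v5 is forced to False.

v1=True, v2=True, v3=True, v4=True, v5=False, v6=True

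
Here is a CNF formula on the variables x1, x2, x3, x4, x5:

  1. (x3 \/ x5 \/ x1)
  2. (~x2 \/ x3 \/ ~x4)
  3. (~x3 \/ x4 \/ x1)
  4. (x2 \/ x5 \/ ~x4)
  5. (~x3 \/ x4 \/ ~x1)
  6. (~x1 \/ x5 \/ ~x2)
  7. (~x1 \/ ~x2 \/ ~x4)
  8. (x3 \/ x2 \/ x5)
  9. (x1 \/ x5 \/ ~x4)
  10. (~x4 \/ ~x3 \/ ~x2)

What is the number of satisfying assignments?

The models are:
  x1=F x2=F x3=F x4=F x5=T
  x1=F x2=F x3=F x4=T x5=T
  x1=F x2=F x3=T x4=T x5=T
  x1=F x2=T x3=F x4=F x5=T
  x1=T x2=F x3=F x4=F x5=T
  x1=T x2=F x3=F x4=T x5=T
  x1=T x2=F x3=T x4=T x5=T
  x1=T x2=T x3=F x4=F x5=T
That's 8 in total.

8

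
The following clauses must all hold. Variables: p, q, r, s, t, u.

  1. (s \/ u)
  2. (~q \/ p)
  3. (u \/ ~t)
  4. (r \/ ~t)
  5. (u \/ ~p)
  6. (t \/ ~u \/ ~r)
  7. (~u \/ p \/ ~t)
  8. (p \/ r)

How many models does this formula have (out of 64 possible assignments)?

9

Split on u, then p.
  u=T, p=T: q, s free; 2 ways for (r,t) × 2^2 = 8.
  u=T, p=F: a clause becomes empty — 0.
  u=F, p=T: a clause becomes empty — 0.
  u=F, p=F: remaining (q,r,s,t) ∈ {(F,T,T,F)} — 1.
Total: 8 + 0 + 0 + 1 = 9.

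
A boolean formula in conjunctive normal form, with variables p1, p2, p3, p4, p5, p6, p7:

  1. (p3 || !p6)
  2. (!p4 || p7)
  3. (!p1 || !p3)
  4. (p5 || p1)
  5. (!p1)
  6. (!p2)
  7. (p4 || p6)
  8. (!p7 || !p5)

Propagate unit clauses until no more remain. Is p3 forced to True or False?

True

(!p1) is a unit clause: p1 = False.
(p5 || p1): since p1 = False, the clause reduces to (p5). p5 = True.
(!p2) stands alone — p2 = False.
In (!p5 || !p7), !p5 is now false; !p7 must hold, so p7 = False.
(!p4 || p7) with p7 = False leaves only !p4, so p4 = False.
From (p6 || p4) and p4 = False: p6 = True.
(!p6 || p3): since p6 = True, the clause reduces to (p3). p3 = True.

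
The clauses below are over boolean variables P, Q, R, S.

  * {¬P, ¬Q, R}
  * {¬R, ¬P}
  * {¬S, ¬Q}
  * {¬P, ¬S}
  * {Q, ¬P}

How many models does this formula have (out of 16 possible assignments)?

Satisfying assignments:
  P=F Q=F R=F S=F
  P=F Q=F R=F S=T
  P=F Q=F R=T S=F
  P=F Q=F R=T S=T
  P=F Q=T R=F S=F
  P=F Q=T R=T S=F
That's 6 in total.

6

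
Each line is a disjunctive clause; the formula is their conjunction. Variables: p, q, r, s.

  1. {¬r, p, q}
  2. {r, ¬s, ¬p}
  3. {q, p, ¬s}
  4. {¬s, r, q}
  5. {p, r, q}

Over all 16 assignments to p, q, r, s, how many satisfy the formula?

10

Split on p, then q.
  p=T, q=T: remaining (r,s) ∈ {(F,F); (T,F); (T,T)} — 3.
  p=T, q=F: remaining (r,s) ∈ {(F,F); (T,F); (T,T)} — 3.
  p=F, q=T: remaining (r,s) ∈ {(F,F); (F,T); (T,F); (T,T)} — 4.
  p=F, q=F: a clause becomes empty — 0.
Total: 3 + 3 + 4 + 0 = 10.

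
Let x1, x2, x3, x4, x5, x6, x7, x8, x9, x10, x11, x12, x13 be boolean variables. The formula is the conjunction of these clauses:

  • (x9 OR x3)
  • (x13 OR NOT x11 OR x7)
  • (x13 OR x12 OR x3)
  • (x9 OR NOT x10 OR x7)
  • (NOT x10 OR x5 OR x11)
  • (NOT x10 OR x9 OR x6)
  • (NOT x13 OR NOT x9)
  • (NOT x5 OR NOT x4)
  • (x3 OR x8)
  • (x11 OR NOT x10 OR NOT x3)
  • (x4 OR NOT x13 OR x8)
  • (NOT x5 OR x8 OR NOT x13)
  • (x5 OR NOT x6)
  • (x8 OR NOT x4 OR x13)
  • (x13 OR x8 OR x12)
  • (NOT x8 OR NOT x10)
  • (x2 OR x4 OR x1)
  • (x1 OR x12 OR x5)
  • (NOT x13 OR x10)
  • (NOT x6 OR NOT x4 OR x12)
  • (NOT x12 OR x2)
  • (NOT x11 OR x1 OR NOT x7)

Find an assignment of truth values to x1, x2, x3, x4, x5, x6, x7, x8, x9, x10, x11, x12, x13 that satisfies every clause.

x1 occurs only positively in the remaining clauses — set x1 = True.
Branch on x2: take x2 = False.
  then x12 is forced to False.
Set x3 = True and propagate.
Branch on x4: take x4 = False.
The remaining clauses are satisfied by x5 = True, x6 = False, x7 = True, x8 = True, x9 = False, x10 = False, x11 = False, x13 = False.
Every clause has at least one true literal under this assignment.

x1=True, x2=False, x3=True, x4=False, x5=True, x6=False, x7=True, x8=True, x9=False, x10=False, x11=False, x12=False, x13=False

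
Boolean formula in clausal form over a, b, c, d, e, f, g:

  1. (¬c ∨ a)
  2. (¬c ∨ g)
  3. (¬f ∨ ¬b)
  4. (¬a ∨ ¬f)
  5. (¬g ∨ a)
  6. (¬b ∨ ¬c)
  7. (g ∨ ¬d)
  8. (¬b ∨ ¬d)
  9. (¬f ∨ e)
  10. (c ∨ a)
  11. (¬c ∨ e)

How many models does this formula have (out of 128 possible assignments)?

12

Case analysis on c and a:
  c=T, a=T: remaining (b,d,e,f,g) ∈ {(F,F,T,F,T); (F,T,T,F,T)} — 2.
  c=T, a=F: a clause becomes empty — 0.
  c=F, a=T: e free; 5 ways for (b,d,f,g) × 2^1 = 10.
  c=F, a=F: a clause becomes empty — 0.
Total: 2 + 0 + 10 + 0 = 12.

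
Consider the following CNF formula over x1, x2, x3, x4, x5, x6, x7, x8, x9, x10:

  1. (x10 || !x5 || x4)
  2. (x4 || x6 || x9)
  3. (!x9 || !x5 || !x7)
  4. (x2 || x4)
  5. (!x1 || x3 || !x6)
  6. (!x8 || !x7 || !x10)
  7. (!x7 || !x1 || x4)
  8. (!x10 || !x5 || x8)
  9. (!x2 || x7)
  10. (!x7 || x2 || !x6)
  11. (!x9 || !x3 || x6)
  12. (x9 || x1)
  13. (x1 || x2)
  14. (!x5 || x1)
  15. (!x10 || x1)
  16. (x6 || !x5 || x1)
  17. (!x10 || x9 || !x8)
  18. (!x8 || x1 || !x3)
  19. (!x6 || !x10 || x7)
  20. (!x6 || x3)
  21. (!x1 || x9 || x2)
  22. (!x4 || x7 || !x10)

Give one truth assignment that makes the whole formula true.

x1=1  x2=1  x3=1  x4=1  x5=0  x6=1  x7=1  x8=0  x9=1  x10=1

x5 occurs only negated in the remaining clauses — set x5 = False.
Set x1 = True and propagate.
Set x2 = True and propagate.
  then x7 is forced to True.
  then x4 is forced to True.
Set x3 = True and propagate.
The remaining clauses are satisfied by x6 = True, x8 = False, x9 = True, x10 = True.
Every clause has at least one true literal under this assignment.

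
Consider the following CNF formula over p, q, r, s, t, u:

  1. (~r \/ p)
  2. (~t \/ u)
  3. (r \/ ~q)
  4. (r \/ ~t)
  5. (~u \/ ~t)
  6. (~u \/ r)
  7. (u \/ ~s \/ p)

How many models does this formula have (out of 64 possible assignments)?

11

Split on r, then u.
  r=T, u=T: remaining (p,q,s,t) ∈ {(T,F,F,F); (T,F,T,F); (T,T,F,F); (T,T,T,F)} — 4.
  r=T, u=F: remaining (p,q,s,t) ∈ {(T,F,F,F); (T,F,T,F); (T,T,F,F); (T,T,T,F)} — 4.
  r=F, u=T: a clause becomes empty — 0.
  r=F, u=F: remaining (p,q,s,t) ∈ {(F,F,F,F); (T,F,F,F); (T,F,T,F)} — 3.
Total: 4 + 4 + 0 + 3 = 11.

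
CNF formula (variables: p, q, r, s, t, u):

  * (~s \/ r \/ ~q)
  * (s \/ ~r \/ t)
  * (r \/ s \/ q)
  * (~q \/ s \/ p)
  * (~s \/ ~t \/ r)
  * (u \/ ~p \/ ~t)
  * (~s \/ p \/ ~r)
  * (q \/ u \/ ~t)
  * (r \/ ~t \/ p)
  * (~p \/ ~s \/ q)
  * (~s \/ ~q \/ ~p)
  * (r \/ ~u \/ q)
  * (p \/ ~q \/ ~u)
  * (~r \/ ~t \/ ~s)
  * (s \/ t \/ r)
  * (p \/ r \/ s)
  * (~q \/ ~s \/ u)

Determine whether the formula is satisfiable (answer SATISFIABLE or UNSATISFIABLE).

SATISFIABLE

Set p = True and propagate.
Branch on q: take q = True.
  then s is forced to False.
Branch on r: take r = True.
  then t is forced to True.
  then u is forced to True.
So p = True, q = True, r = True, s = False, t = True, u = True is a satisfying assignment.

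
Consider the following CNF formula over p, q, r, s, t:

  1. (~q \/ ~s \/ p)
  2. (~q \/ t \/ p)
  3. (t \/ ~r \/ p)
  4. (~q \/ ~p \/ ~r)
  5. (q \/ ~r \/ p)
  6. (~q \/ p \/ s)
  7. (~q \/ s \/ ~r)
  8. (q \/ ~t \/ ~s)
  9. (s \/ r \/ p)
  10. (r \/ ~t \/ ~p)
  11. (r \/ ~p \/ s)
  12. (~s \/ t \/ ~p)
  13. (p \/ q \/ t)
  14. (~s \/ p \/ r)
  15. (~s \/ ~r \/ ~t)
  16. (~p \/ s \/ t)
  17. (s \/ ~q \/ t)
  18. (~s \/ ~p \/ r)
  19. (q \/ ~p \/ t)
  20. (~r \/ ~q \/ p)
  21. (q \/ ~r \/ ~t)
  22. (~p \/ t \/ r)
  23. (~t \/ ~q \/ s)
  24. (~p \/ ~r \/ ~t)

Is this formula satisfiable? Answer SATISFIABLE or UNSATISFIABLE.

p = True:
  t = True:
    propagation gives r=True; an empty clause results — contradiction.
  t = False:
    propagation gives s=False; an empty clause results — contradiction.
p = False:
  q = True:
    propagation gives s=False; an empty clause results — contradiction.
  q = False:
    propagation gives r=False, s=True; an empty clause results — contradiction.
Every branch closes, so no satisfying assignment exists.

UNSATISFIABLE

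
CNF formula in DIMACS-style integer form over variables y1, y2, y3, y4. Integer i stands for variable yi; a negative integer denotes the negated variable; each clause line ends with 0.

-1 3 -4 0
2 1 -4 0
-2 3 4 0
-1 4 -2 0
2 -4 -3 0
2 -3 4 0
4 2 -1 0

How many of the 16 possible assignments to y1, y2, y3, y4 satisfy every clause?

5

Satisfying assignments:
  y1=0 y2=0 y3=0 y4=0
  y1=0 y2=1 y3=0 y4=1
  y1=0 y2=1 y3=1 y4=0
  y1=0 y2=1 y3=1 y4=1
  y1=1 y2=1 y3=1 y4=1
That's 5 in total.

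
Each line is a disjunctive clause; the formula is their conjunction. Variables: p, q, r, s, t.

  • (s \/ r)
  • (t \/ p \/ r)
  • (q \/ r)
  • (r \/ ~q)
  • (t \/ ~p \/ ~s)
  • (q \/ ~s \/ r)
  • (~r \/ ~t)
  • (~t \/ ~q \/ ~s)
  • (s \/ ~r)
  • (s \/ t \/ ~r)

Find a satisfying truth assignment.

Set p = False and propagate.
Branch on q: take q = True.
  then r is forced to True.
  then t is forced to False.
  then s is forced to True.

p = F, q = T, r = T, s = T, t = F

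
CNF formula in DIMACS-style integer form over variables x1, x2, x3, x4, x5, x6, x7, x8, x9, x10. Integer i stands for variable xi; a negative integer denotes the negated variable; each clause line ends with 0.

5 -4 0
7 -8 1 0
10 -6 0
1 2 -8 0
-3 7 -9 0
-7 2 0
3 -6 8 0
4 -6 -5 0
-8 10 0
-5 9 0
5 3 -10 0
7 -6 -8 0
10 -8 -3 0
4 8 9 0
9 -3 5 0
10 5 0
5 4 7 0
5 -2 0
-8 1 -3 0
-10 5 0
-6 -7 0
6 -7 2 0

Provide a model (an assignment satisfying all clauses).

x1 = True, x2 = True, x3 = True, x4 = False, x5 = True, x6 = False, x7 = True, x8 = False, x9 = True, x10 = False

Pure literal: x1 appears only positively; assign x1 = True.
Set x2 = True and propagate.
  then x5 is forced to True.
  then x9 is forced to True.
For the remaining variables, x3 = True, x4 = False, x6 = False, x7 = True, x8 = False, x10 = False works.
Every clause has at least one true literal under this assignment.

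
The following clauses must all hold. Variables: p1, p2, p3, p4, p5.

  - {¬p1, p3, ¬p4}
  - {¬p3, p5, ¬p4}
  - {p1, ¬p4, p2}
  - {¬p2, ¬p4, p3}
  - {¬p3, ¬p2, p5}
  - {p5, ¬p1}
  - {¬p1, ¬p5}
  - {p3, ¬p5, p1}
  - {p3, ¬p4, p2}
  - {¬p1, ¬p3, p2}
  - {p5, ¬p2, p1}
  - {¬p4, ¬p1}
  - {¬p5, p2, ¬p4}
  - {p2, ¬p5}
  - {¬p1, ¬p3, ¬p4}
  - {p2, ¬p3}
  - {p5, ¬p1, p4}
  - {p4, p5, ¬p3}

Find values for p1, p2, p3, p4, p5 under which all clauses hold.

Set p1 = False and propagate.
Set p2 = True and propagate.
  then p5 is forced to True.
  then p3 is forced to True.
p4 is now unconstrained; take p4 = False.

p1=F, p2=T, p3=T, p4=F, p5=T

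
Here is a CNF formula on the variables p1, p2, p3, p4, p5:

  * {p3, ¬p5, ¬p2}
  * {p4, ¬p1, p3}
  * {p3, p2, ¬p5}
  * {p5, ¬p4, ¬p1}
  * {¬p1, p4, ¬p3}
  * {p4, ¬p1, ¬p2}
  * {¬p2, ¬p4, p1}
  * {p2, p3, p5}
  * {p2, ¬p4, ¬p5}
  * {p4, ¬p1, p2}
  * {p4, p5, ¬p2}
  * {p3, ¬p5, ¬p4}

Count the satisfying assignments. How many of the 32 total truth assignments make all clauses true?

5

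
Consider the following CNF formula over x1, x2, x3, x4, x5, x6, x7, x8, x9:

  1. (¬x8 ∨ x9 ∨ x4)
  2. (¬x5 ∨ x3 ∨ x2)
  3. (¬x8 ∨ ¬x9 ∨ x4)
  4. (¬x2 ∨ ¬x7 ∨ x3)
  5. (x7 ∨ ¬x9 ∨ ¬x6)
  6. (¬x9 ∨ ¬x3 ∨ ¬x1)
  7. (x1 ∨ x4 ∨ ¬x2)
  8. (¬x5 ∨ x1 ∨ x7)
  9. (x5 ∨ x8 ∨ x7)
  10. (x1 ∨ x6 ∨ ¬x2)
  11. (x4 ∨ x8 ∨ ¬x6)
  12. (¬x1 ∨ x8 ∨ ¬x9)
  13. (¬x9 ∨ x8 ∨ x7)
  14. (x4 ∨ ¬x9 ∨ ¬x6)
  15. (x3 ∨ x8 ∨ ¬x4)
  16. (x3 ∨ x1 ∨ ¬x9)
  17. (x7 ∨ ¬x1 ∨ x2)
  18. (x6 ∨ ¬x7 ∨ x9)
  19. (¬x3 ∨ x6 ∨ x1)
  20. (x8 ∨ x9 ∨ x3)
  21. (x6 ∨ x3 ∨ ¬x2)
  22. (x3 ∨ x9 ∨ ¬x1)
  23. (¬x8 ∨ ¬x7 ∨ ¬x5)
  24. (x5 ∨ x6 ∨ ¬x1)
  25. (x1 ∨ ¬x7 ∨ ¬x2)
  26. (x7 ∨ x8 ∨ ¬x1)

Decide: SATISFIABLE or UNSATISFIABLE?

SATISFIABLE

Try x1 = True.
Set x2 = True and propagate.
For the remaining variables, x3 = True, x4 = True, x5 = False, x6 = True, x7 = False, x8 = True, x9 = False works.
So x1=T, x2=T, x3=T, x4=T, x5=F, x6=T, x7=F, x8=T, x9=F is a satisfying assignment.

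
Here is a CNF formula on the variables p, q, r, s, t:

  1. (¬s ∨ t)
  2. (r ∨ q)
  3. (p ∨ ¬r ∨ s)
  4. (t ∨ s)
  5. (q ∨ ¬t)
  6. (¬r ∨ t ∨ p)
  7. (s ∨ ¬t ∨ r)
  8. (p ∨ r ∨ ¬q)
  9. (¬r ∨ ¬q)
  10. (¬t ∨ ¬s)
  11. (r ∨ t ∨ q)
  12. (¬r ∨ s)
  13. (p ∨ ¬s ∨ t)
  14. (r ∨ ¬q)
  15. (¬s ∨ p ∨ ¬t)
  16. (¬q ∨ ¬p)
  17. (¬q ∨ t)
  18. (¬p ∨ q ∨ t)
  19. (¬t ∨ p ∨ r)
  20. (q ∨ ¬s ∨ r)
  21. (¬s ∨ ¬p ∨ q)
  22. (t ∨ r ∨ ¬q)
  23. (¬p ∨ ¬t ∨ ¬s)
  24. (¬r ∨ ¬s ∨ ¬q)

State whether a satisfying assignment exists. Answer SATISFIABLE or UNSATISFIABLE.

UNSATISFIABLE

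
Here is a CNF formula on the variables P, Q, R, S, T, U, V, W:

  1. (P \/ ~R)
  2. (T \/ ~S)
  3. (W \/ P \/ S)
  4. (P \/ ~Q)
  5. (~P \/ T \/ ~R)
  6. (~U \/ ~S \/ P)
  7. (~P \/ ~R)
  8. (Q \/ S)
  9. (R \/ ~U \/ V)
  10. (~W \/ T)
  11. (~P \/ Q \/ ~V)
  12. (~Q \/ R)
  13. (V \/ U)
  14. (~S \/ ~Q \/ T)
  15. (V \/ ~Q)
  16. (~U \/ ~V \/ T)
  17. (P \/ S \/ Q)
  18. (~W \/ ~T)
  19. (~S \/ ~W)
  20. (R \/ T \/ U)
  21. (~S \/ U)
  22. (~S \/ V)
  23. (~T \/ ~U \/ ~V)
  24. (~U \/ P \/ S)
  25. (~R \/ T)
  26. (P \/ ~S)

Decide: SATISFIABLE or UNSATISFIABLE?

S = True:
  propagation gives T=True, W=False, U=True, P=True; an empty clause results — contradiction.
S = False:
  propagation gives Q=True, P=True, R=False; an empty clause results — contradiction.
Every branch closes, so no satisfying assignment exists.

UNSATISFIABLE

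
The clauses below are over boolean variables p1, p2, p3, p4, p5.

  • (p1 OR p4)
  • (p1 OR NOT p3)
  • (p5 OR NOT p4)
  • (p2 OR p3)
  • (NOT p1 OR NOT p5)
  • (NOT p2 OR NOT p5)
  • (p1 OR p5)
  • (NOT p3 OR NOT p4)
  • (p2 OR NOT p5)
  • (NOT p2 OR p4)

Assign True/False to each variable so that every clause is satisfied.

p1 = True, p2 = False, p3 = True, p4 = False, p5 = False

Set p1 = True and propagate.
  then p5 is forced to False.
  then p4 is forced to False.
  then p2 is forced to False.
  then p3 is forced to True.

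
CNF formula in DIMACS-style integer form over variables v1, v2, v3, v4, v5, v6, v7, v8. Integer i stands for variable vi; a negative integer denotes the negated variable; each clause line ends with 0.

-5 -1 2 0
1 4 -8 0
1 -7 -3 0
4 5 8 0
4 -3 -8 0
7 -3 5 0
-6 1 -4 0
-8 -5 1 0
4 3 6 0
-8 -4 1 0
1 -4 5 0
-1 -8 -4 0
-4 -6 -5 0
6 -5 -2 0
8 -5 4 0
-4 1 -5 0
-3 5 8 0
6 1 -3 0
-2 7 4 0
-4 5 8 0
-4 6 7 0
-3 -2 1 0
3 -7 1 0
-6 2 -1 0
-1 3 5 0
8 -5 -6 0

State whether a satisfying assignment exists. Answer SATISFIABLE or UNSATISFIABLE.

Try v1 = True.
For the remaining variables, v2 = True, v3 = False, v4 = False, v5 = True, v6 = True, v7 = True, v8 = True works.
Every clause has at least one true literal under this assignment.
So v1=T, v2=T, v3=F, v4=F, v5=T, v6=T, v7=T, v8=T is a satisfying assignment.

SATISFIABLE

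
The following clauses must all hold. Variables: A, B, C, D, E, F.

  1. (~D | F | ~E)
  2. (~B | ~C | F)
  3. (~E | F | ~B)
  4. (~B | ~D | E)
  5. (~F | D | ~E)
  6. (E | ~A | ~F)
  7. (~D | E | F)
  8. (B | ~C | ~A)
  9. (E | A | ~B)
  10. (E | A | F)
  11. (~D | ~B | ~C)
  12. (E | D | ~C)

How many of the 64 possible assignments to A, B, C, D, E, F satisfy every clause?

Split on E, then F.
  E=1, F=1: 5 of the 16 assignments to (A,B,C,D) work.
  E=1, F=0: remaining (A,B,C,D) ∈ {(0,0,0,0); (0,0,1,0); (1,0,0,0)} — 3.
  E=0, F=1: remaining (A,B,C,D) ∈ {(0,0,0,0); (0,0,0,1); (0,0,1,1)} — 3.
  E=0, F=0: remaining (A,B,C,D) ∈ {(1,0,0,0); (1,1,0,0)} — 2.
Total: 5 + 3 + 3 + 2 = 13.

13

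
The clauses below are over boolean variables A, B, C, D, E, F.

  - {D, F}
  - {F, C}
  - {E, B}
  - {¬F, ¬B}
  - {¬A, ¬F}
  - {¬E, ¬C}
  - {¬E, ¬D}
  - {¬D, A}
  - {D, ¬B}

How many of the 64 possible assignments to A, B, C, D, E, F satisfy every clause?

Satisfying assignments:
  A=0 B=0 C=0 D=0 E=1 F=1
  A=1 B=1 C=1 D=1 E=0 F=0
Count: 2.

2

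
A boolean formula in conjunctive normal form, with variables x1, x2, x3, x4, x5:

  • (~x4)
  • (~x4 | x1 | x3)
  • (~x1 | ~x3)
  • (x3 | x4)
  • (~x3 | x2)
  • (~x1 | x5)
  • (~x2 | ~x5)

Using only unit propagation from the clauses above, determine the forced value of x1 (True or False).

(~x4) stands alone — x4 = False.
(x3 | x4): since x4 = False, the clause reduces to (x3). x3 = True.
(~x1 | ~x3): since x3 = True, the clause reduces to (~x1). x1 = False.

False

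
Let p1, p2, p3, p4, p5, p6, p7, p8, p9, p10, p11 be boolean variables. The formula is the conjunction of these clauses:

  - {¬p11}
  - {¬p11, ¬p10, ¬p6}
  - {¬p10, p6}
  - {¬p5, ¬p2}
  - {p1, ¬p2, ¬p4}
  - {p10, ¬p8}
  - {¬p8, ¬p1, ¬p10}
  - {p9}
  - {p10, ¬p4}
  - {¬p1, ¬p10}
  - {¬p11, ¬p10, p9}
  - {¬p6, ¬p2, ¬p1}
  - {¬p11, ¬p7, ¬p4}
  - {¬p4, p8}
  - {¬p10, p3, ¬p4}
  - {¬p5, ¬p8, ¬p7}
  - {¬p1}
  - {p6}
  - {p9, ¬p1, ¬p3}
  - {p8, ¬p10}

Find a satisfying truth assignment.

p1 = F, p2 = T, p3 = T, p4 = F, p5 = F, p6 = T, p7 = F, p8 = F, p9 = T, p10 = F, p11 = F

Check each clause:
  1. {¬p11} — ¬p11 is true.
  2. {¬p11, ¬p10, ¬p6} — ¬p11 is true.
  3. {¬p10, p6} — p6 is true.
  4. {¬p2, ¬p5} — ¬p5 is true.
  5. {¬p2, ¬p4, p1} — ¬p4 is true.
  6. {¬p8, p10} — ¬p8 is true.
  7. {¬p8, ¬p10, ¬p1} — ¬p8 is true.
  8. {p9} — p9 is true.
  9. {p10, ¬p4} — ¬p4 is true.
  10. {¬p10, ¬p1} — ¬p10 is true.
  11. {p9, ¬p10, ¬p11} — p9 is true.
  12. {¬p6, ¬p1, ¬p2} — ¬p1 is true.
  13. {¬p7, ¬p4, ¬p11} — ¬p7 is true.
  14. {¬p4, p8} — ¬p4 is true.
  15. {p3, ¬p10, ¬p4} — p3 is true.
  16. {¬p8, ¬p5, ¬p7} — ¬p8 is true.
  17. {¬p1} — ¬p1 is true.
  18. {p6} — p6 is true.
  19. {¬p3, p9, ¬p1} — p9 is true.
  20. {¬p10, p8} — ¬p10 is true.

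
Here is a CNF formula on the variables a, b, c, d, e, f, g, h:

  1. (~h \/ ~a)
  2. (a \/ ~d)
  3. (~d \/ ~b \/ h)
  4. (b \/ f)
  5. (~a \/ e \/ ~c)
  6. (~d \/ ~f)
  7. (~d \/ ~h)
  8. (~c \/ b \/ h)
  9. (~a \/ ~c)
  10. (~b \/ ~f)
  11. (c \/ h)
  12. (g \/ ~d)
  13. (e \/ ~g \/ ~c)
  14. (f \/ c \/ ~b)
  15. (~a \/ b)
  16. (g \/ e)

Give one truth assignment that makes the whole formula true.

a=F, b=F, c=T, d=F, e=T, f=T, g=F, h=T

Check each clause:
  1. (~a \/ ~h) — ~a is true.
  2. (a \/ ~d) — ~d is true.
  3. (~b \/ ~d \/ h) — h is true.
  4. (b \/ f) — f is true.
  5. (e \/ ~c \/ ~a) — e is true.
  6. (~d \/ ~f) — ~d is true.
  7. (~h \/ ~d) — ~d is true.
  8. (h \/ ~c \/ b) — h is true.
  9. (~a \/ ~c) — ~a is true.
  10. (~b \/ ~f) — ~b is true.
  11. (h \/ c) — h is true.
  12. (g \/ ~d) — ~d is true.
  13. (~g \/ e \/ ~c) — ~g is true.
  14. (f \/ c \/ ~b) — c is true.
  15. (b \/ ~a) — ~a is true.
  16. (g \/ e) — e is true.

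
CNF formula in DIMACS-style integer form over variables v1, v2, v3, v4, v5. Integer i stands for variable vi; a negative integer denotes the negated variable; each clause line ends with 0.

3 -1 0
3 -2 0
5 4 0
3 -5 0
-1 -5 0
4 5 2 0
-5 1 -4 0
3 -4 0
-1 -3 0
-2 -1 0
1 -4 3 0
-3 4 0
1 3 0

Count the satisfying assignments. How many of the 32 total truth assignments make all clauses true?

2

Satisfying assignments:
  v1=0 v2=0 v3=1 v4=1 v5=0
  v1=0 v2=1 v3=1 v4=1 v5=0
That's 2 in total.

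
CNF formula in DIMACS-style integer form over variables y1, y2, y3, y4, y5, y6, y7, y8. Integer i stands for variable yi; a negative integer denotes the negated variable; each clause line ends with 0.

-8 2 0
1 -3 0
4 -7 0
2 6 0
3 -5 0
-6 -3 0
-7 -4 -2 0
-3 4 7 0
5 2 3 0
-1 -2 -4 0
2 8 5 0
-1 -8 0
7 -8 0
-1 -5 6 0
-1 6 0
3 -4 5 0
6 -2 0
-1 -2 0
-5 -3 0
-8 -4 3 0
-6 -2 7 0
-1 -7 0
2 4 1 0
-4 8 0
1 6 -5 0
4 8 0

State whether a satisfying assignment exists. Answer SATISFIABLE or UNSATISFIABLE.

UNSATISFIABLE

y2 = True:
  propagation gives y6=True, y3=False, y5=False, y4=False; an empty clause results — contradiction.
y2 = False:
  propagation gives y8=False, y6=True, y3=False, y5=False; an empty clause results — contradiction.
Every branch closes, so no satisfying assignment exists.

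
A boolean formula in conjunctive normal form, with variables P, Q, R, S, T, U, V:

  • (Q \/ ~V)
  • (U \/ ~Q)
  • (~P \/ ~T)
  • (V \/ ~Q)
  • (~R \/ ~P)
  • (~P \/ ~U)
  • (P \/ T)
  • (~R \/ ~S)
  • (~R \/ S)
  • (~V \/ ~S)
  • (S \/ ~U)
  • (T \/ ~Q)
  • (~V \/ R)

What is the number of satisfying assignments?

The models are:
  P=0 Q=0 R=0 S=0 T=1 U=0 V=0
  P=0 Q=0 R=0 S=1 T=1 U=0 V=0
  P=0 Q=0 R=0 S=1 T=1 U=1 V=0
  P=1 Q=0 R=0 S=0 T=0 U=0 V=0
  P=1 Q=0 R=0 S=1 T=0 U=0 V=0
That's 5 in total.

5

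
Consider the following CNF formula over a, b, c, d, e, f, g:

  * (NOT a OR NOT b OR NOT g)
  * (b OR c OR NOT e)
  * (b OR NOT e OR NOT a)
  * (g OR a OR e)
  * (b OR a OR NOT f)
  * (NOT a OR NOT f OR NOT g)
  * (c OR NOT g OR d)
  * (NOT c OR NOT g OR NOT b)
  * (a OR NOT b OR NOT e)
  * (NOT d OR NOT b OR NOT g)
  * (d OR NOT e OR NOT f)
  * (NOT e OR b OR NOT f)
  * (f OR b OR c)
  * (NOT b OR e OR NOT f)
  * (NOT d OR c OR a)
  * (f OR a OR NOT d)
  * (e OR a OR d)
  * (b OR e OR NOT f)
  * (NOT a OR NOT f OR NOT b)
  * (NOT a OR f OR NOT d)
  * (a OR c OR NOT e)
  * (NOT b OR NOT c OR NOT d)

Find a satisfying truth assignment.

a = T, b = T, c = T, d = F, e = T, f = F, g = F

Check each clause:
  1. (NOT b OR NOT a OR NOT g) — NOT g is true.
  2. (c OR b OR NOT e) — c is true.
  3. (NOT a OR NOT e OR b) — b is true.
  4. (e OR a OR g) — a is true.
  5. (b OR NOT f OR a) — a is true.
  6. (NOT f OR NOT g OR NOT a) — NOT g is true.
  7. (NOT g OR d OR c) — NOT g is true.
  8. (NOT c OR NOT g OR NOT b) — NOT g is true.
  9. (a OR NOT b OR NOT e) — a is true.
  10. (NOT g OR NOT d OR NOT b) — NOT g is true.
  11. (NOT e OR d OR NOT f) — NOT f is true.
  12. (NOT e OR NOT f OR b) — b is true.
  13. (c OR f OR b) — b is true.
  14. (NOT b OR e OR NOT f) — NOT f is true.
  15. (a OR NOT d OR c) — a is true.
  16. (a OR f OR NOT d) — a is true.
  17. (a OR e OR d) — a is true.
  18. (b OR NOT f OR e) — b is true.
  19. (NOT f OR NOT a OR NOT b) — NOT f is true.
  20. (NOT a OR NOT d OR f) — NOT d is true.
  21. (NOT e OR c OR a) — a is true.
  22. (NOT b OR NOT d OR NOT c) — NOT d is true.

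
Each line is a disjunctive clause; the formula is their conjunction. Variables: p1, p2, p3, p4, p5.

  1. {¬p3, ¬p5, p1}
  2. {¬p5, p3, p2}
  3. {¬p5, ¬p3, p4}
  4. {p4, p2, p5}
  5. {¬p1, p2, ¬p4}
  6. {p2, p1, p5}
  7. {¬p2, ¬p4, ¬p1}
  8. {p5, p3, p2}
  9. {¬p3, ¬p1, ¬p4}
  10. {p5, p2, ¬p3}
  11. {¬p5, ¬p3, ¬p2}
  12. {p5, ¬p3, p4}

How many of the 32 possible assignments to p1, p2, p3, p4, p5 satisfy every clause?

The models are:
  p1=0 p2=1 p3=0 p4=0 p5=0
  p1=0 p2=1 p3=0 p4=0 p5=1
  p1=0 p2=1 p3=0 p4=1 p5=0
  p1=0 p2=1 p3=0 p4=1 p5=1
  p1=0 p2=1 p3=1 p4=1 p5=0
  p1=1 p2=1 p3=0 p4=0 p5=0
  p1=1 p2=1 p3=0 p4=0 p5=1
Count: 7.

7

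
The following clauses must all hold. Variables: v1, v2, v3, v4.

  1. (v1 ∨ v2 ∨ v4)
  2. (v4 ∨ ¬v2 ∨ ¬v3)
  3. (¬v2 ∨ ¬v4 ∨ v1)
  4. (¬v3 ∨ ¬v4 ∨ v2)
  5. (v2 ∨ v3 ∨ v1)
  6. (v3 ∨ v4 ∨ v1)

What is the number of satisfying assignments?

6

Satisfying assignments:
  v1=1 v2=0 v3=0 v4=0
  v1=1 v2=0 v3=0 v4=1
  v1=1 v2=0 v3=1 v4=0
  v1=1 v2=1 v3=0 v4=0
  v1=1 v2=1 v3=0 v4=1
  v1=1 v2=1 v3=1 v4=1
That's 6 in total.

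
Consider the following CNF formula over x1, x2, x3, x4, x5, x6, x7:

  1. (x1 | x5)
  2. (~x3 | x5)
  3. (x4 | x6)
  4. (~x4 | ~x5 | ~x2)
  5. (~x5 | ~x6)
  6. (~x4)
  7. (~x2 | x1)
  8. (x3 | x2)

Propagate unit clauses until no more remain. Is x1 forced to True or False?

True

(~x4) stands alone — x4 = False.
From (x4 | x6) and x4 = False: x6 = True.
(~x5 | ~x6): since x6 = True, the clause reduces to (~x5). x5 = False.
From (x5 | x1) and x5 = False: x1 = True.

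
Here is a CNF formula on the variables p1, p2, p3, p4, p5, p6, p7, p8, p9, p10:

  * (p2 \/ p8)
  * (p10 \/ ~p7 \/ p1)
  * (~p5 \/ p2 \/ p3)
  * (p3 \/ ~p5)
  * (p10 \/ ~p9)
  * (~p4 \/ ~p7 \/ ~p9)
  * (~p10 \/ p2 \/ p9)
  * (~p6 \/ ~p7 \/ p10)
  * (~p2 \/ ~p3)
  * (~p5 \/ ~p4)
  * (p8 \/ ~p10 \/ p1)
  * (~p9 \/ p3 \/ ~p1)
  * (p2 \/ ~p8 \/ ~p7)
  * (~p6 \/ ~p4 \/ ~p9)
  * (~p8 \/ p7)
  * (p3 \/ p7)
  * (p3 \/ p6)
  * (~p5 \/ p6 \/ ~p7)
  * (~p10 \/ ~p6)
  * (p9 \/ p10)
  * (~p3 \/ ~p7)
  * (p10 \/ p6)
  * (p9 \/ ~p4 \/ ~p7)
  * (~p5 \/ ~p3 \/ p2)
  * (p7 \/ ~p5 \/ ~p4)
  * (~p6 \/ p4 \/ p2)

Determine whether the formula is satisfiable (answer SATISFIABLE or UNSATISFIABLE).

UNSATISFIABLE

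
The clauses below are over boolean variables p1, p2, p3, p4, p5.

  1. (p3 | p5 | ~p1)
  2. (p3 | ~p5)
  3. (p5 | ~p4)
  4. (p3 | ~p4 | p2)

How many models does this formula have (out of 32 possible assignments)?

14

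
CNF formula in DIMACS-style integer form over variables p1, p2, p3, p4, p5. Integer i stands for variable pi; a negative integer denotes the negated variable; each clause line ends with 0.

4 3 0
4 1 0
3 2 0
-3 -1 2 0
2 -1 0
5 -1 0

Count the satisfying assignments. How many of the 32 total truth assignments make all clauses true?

Case analysis on p1 and p2:
  p1=T, p2=T: remaining (p3,p4,p5) ∈ {(F,T,T); (T,F,T); (T,T,T)} — 3.
  p1=T, p2=F: a clause becomes empty — 0.
  p1=F, p2=T: remaining (p3,p4,p5) ∈ {(F,T,F); (F,T,T); (T,T,F); (T,T,T)} — 4.
  p1=F, p2=F: remaining (p3,p4,p5) ∈ {(T,T,F); (T,T,T)} — 2.
Total: 3 + 0 + 4 + 2 = 9.

9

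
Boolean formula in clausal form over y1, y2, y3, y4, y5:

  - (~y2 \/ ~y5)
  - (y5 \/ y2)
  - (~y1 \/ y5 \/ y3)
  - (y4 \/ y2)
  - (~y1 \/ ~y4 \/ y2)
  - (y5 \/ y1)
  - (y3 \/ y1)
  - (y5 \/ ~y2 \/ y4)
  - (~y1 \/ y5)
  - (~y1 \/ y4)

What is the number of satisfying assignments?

1

Satisfying assignments:
  y1=0 y2=0 y3=1 y4=1 y5=1
That's 1 in total.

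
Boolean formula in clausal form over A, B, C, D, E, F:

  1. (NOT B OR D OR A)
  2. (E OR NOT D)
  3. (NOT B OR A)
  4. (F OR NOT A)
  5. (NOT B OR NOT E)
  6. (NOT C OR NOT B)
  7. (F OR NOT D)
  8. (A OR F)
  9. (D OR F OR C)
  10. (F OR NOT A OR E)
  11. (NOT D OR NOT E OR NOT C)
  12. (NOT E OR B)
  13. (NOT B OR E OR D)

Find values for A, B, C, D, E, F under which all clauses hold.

A = False, B = False, C = False, D = False, E = False, F = True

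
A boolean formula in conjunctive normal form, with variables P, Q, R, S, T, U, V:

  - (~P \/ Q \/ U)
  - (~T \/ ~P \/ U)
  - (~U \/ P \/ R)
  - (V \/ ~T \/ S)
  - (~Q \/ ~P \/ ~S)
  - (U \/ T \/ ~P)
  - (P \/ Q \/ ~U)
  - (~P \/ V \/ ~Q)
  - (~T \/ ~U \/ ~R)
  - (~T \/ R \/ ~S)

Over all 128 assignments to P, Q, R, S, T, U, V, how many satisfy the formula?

Case analysis on P and U:
  P=1, U=1: 12 of the 32 assignments to (Q,R,S,T,V) work.
  P=1, U=0: a clause becomes empty — 0.
  P=0, U=1: remaining (Q,R,S,T,V) ∈ {(1,1,0,0,0); (1,1,0,0,1); (1,1,1,0,0); (1,1,1,0,1)} — 4.
  P=0, U=0: Q free; 12 ways for (R,S,T,V) × 2^1 = 24.
Total: 12 + 0 + 4 + 24 = 40.

40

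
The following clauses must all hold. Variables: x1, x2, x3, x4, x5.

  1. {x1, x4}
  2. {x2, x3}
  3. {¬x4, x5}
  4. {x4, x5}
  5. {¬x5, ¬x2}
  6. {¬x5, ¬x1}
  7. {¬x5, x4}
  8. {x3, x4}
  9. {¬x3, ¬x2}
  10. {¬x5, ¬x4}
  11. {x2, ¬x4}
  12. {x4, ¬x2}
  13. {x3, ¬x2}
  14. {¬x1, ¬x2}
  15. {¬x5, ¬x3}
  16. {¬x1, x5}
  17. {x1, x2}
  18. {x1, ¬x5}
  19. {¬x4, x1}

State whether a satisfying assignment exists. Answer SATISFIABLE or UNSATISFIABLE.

x4 = True:
  propagation gives x5=True; an empty clause results — contradiction.
x4 = False:
  propagation gives x1=True, x5=True; an empty clause results — contradiction.
Every branch closes, so no satisfying assignment exists.

UNSATISFIABLE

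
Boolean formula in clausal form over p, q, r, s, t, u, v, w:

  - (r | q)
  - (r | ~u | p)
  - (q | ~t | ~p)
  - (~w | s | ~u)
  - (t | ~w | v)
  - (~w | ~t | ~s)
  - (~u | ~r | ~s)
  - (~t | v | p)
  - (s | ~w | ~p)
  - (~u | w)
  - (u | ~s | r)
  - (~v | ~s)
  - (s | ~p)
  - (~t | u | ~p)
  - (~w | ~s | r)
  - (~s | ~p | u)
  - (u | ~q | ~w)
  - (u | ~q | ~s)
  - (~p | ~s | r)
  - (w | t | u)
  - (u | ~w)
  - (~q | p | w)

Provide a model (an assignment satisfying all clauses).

Branch on p: take p = False.
Try q = False.
  then r is forced to True.
For the remaining variables, s = False, t = True, u = False, v = True, w = False works.
Every clause has at least one true literal under this assignment.
Check each clause:
  1. (r | q) — r is true.
  2. (~u | r | p) — ~u is true.
  3. (q | ~p | ~t) — ~p is true.
  4. (s | ~w | ~u) — ~w is true.
  5. (t | v | ~w) — ~w is true.
  6. (~t | ~w | ~s) — ~w is true.
  7. (~r | ~u | ~s) — ~u is true.
  8. (v | p | ~t) — v is true.
  9. (~p | s | ~w) — ~w is true.
  10. (~u | w) — ~u is true.
  11. (r | ~s | u) — r is true.
  12. (~v | ~s) — ~s is true.
  13. (~p | s) — ~p is true.
  14. (~t | ~p | u) — ~p is true.
  15. (r | ~w | ~s) — ~w is true.
  16. (u | ~s | ~p) — ~s is true.
  17. (~w | ~q | u) — ~w is true.
  18. (~s | u | ~q) — ~s is true.
  19. (~p | ~s | r) — r is true.
  20. (w | u | t) — t is true.
  21. (~w | u) — ~w is true.
  22. (w | p | ~q) — ~q is true.

p = F, q = F, r = T, s = F, t = T, u = F, v = T, w = F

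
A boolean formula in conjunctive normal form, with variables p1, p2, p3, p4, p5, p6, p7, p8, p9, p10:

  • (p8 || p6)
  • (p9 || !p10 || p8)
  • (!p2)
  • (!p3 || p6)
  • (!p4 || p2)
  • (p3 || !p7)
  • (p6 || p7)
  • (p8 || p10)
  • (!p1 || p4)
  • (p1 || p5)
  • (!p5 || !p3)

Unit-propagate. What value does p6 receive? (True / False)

(!p2) stands alone — p2 = False.
(!p4 || p2): since p2 = False, the clause reduces to (!p4). p4 = False.
From (!p1 || p4) and p4 = False: p1 = False.
In (p5 || p1), p1 is now false; p5 must hold, so p5 = True.
From (!p5 || !p3) and p5 = True: p3 = False.
(p3 || !p7) with p3 = False leaves only !p7, so p7 = False.
From (p6 || p7) and p7 = False: p6 = True.

True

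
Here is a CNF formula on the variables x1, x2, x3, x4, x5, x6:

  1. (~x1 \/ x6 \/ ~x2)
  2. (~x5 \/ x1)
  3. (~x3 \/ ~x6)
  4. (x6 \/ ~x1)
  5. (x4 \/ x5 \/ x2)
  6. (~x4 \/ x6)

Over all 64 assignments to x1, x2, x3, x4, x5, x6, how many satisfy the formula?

12

Case analysis on x6 and x1:
  x6=T, x1=T: 7 of the 16 assignments to (x2,x3,x4,x5) work.
  x6=T, x1=F: remaining (x2,x3,x4,x5) ∈ {(F,F,T,F); (T,F,F,F); (T,F,T,F)} — 3.
  x6=F, x1=T: a clause becomes empty — 0.
  x6=F, x1=F: remaining (x2,x3,x4,x5) ∈ {(T,F,F,F); (T,T,F,F)} — 2.
Total: 7 + 3 + 0 + 2 = 12.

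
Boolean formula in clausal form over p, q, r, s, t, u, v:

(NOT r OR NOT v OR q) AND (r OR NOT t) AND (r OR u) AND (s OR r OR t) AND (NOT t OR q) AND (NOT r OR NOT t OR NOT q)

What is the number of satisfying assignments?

Split on r, then t.
  r=1, t=1: a clause becomes empty — 0.
  r=1, t=0: p, s, u free; 3 ways for (q,v) × 2^3 = 24.
  r=0, t=1: a clause becomes empty — 0.
  r=0, t=0: forces s=1; u=1; p, q, v free → 2^3 = 8.
Total: 0 + 24 + 0 + 8 = 32.

32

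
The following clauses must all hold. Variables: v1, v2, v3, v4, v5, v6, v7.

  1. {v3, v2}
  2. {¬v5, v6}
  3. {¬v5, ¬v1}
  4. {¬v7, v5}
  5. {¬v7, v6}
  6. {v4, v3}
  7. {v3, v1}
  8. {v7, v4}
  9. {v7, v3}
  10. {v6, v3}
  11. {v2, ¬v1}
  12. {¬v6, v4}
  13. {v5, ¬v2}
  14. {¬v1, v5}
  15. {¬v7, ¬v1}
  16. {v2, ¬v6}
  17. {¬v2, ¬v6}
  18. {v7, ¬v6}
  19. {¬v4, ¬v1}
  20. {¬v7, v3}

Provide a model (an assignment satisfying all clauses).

v1 = F, v2 = F, v3 = T, v4 = T, v5 = F, v6 = F, v7 = F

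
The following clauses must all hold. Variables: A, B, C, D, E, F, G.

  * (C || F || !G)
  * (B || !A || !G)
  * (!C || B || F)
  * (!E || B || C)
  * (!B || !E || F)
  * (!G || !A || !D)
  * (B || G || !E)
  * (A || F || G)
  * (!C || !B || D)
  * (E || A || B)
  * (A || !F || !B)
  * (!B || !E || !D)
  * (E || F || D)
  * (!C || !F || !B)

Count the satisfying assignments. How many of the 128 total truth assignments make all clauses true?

15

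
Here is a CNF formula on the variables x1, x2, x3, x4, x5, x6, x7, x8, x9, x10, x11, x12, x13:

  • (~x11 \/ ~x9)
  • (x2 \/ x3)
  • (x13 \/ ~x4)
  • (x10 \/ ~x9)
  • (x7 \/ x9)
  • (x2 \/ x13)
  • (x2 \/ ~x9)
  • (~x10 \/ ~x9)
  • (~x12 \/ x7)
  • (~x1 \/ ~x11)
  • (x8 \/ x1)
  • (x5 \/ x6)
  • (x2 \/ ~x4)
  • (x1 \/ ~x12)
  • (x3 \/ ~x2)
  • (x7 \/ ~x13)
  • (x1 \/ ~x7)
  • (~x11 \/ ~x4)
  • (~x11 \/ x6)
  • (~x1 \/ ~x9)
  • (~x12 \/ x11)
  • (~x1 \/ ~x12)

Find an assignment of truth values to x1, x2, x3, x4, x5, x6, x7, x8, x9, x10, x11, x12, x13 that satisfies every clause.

x1=True, x2=True, x3=True, x4=False, x5=False, x6=True, x7=True, x8=False, x9=False, x10=True, x11=False, x12=False, x13=False

Check each clause:
  1. (~x9 \/ ~x11) — ~x11 is true.
  2. (x2 \/ x3) — x2 is true.
  3. (~x4 \/ x13) — ~x4 is true.
  4. (~x9 \/ x10) — x10 is true.
  5. (x7 \/ x9) — x7 is true.
  6. (x2 \/ x13) — x2 is true.
  7. (x2 \/ ~x9) — x2 is true.
  8. (~x9 \/ ~x10) — ~x9 is true.
  9. (x7 \/ ~x12) — ~x12 is true.
  10. (~x1 \/ ~x11) — ~x11 is true.
  11. (x8 \/ x1) — x1 is true.
  12. (x6 \/ x5) — x6 is true.
  13. (x2 \/ ~x4) — x2 is true.
  14. (~x12 \/ x1) — x1 is true.
  15. (x3 \/ ~x2) — x3 is true.
  16. (~x13 \/ x7) — ~x13 is true.
  17. (~x7 \/ x1) — x1 is true.
  18. (~x4 \/ ~x11) — ~x4 is true.
  19. (~x11 \/ x6) — ~x11 is true.
  20. (~x9 \/ ~x1) — ~x9 is true.
  21. (~x12 \/ x11) — ~x12 is true.
  22. (~x12 \/ ~x1) — ~x12 is true.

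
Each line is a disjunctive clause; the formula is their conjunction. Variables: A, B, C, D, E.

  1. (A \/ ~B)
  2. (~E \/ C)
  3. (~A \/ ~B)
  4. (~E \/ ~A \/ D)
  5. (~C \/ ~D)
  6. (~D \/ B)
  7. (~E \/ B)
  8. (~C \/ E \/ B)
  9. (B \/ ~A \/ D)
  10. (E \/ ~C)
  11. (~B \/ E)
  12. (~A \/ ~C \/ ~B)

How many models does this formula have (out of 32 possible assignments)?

The models are:
  A=0 B=0 C=0 D=0 E=0
That's 1 in total.

1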